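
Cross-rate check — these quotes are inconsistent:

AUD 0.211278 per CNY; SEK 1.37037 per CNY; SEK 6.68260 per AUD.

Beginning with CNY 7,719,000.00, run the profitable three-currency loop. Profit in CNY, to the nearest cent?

Profit: CNY 233,852.76

Profitable loop is CNY → AUD → SEK → CNY:
CNY 7,719,000.00 × 0.211278 = AUD 1,630,854.88
AUD 1,630,854.88 × 6.68260 = SEK 10,898,350.83
SEK 10,898,350.83 ÷ 1.37037 = CNY 7,952,852.76
Profit = CNY 7,952,852.76 − CNY 7,719,000.00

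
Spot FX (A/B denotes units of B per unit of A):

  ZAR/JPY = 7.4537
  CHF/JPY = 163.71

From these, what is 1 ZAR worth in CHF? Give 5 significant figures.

1 ZAR × 7.4537 = 7.4537 JPY
7.4537 JPY ÷ 163.71 = 0.0455299 CHF

ZAR/CHF = 0.045530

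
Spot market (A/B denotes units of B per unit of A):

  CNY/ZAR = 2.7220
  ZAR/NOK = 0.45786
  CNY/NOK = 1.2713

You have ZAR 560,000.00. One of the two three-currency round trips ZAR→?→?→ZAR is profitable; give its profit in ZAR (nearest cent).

Profitable loop is ZAR → CNY → NOK → ZAR:
ZAR 560,000.00 ÷ 2.7220 = CNY 205,731.08
CNY 205,731.08 × 1.2713 = NOK 261,545.92
NOK 261,545.92 ÷ 0.45786 = ZAR 571,235.58
Profit = ZAR 571,235.58 − ZAR 560,000.00

Profit: ZAR 11,235.58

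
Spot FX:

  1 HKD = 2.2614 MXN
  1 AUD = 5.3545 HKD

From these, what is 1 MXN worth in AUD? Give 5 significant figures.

1 MXN ÷ 2.2614 = 0.442204 HKD
0.442204 HKD ÷ 5.3545 = 0.0825855 AUD

MXN/AUD = 0.082585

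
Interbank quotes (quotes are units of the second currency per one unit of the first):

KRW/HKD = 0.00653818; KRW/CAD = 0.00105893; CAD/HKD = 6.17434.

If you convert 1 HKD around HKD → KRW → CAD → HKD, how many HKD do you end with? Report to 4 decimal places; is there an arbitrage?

1.0000 (no arbitrage)

Around HKD → KRW → CAD → HKD: 1 ÷ 0.00653818 × 0.00105893 × 6.17434 = 1.000002
Product ≈ 1 (deviation 0.000%, within rounding noise).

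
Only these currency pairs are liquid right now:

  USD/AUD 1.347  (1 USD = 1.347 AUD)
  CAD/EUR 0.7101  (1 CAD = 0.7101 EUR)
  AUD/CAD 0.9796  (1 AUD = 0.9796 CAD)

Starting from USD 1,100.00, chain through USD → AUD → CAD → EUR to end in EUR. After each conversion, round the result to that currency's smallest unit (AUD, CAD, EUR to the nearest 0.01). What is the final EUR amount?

USD 1,100.00 × 1.347 = AUD 1,481.70
AUD 1,481.70 × 0.9796 = CAD 1,451.47
CAD 1,451.47 × 0.7101 = EUR 1,030.69

EUR 1,030.69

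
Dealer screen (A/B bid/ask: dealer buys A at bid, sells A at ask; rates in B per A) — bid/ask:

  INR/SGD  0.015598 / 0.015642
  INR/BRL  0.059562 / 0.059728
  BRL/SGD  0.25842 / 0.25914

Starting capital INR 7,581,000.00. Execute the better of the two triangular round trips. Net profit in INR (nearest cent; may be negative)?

Best loop INR → SGD → BRL → INR:
INR 7,581,000.00 × 0.015598 (sell INR at bid) = SGD 118,248.44
SGD 118,248.44 ÷ 0.25914 (buy BRL at ask) = BRL 456,311.02
BRL 456,311.02 ÷ 0.059728 (buy INR at ask) = INR 7,639,817.52

Net profit: INR 58,817.52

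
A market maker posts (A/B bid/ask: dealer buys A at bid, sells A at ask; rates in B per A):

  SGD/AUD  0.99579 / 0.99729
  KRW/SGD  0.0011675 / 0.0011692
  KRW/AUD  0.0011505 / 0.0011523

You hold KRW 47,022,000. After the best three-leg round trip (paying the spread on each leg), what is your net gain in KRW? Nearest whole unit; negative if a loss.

Best loop KRW → SGD → AUD → KRW:
KRW 47,022,000 × 0.0011675 (sell KRW at bid) = SGD 54,898.18
SGD 54,898.18 × 0.99579 (sell SGD at bid) = AUD 54,667.06
AUD 54,667.06 ÷ 0.0011523 (buy KRW at ask) = KRW 47,441,694

Net profit: KRW 419,694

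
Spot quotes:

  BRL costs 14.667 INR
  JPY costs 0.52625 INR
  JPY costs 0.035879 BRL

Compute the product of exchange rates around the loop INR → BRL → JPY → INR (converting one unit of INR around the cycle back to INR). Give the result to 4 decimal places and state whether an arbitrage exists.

1.0000 (no arbitrage)

Around INR → BRL → JPY → INR: 1 ÷ 14.667 ÷ 0.035879 × 0.52625 = 1.000024
Product ≈ 1 (deviation 0.002%, within rounding noise).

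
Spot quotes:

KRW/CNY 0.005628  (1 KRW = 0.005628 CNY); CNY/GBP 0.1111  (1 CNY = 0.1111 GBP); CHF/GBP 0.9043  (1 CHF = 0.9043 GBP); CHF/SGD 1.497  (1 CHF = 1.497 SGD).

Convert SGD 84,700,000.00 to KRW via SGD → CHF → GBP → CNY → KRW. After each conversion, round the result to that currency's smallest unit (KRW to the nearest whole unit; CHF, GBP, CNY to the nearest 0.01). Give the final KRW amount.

SGD 84,700,000.00 ÷ 1.497 = CHF 56,579,826.32
CHF 56,579,826.32 × 0.9043 = GBP 51,165,136.94
GBP 51,165,136.94 ÷ 0.1111 = CNY 460,532,285.69
CNY 460,532,285.69 ÷ 0.005628 = KRW 81,828,764,337

KRW 81,828,764,337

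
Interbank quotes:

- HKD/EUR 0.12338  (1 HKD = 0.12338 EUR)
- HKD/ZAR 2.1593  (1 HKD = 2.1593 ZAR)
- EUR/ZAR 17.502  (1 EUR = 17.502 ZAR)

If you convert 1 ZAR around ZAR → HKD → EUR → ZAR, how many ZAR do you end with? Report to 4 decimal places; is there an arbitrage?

1.0000 (no arbitrage)

Around ZAR → HKD → EUR → ZAR: 1 ÷ 2.1593 × 0.12338 × 17.502 = 1.000045
Product ≈ 1 (deviation 0.004%, within rounding noise).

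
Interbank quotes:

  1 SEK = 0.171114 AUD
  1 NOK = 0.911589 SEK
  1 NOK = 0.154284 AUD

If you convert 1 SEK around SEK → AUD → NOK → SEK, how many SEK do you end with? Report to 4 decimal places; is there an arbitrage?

Around SEK → AUD → NOK → SEK: 1 × 0.171114 ÷ 0.154284 × 0.911589 = 1.011029
Product > 1; profitable direction is SEK → AUD → NOK → SEK.

1.0110 (arbitrage exists)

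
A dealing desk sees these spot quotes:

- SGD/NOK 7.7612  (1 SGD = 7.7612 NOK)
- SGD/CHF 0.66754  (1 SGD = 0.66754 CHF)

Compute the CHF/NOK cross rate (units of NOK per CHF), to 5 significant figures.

1 CHF ÷ 0.66754 = 1.49804 SGD
1.49804 SGD × 7.7612 = 11.6266 NOK

CHF/NOK = 11.627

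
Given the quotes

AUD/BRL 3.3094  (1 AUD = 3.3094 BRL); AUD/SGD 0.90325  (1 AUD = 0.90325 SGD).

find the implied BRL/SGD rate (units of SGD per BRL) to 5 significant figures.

BRL/SGD = 0.27293

1 BRL ÷ 3.3094 = 0.30217 AUD
0.30217 AUD × 0.90325 = 0.272935 SGD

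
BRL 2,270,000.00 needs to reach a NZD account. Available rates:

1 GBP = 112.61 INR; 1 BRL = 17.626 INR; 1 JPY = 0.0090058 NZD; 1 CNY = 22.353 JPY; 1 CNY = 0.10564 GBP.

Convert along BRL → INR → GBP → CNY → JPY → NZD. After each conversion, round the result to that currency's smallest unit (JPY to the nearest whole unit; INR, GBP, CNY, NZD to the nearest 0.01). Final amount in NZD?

NZD 677,068.16

BRL 2,270,000.00 × 17.626 = INR 40,011,020.00
INR 40,011,020.00 ÷ 112.61 = GBP 355,306.10
GBP 355,306.10 ÷ 0.10564 = CNY 3,363,367.10
CNY 3,363,367.10 × 22.353 = JPY 75,181,345
JPY 75,181,345 × 0.0090058 = NZD 677,068.16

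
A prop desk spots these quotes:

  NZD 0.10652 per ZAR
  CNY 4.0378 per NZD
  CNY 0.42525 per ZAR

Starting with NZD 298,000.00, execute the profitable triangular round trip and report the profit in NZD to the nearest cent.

Profit: NZD 3,403.23

Profitable loop is NZD → CNY → ZAR → NZD:
NZD 298,000.00 × 4.0378 = CNY 1,203,264.40
CNY 1,203,264.40 ÷ 0.42525 = ZAR 2,829,545.91
ZAR 2,829,545.91 × 0.10652 = NZD 301,403.23
Profit = NZD 301,403.23 − NZD 298,000.00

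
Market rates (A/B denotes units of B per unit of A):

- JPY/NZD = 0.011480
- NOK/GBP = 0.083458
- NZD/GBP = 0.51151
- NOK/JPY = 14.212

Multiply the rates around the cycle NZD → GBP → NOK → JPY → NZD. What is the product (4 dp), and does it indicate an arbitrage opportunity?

1.0000 (no arbitrage)

Around NZD → GBP → NOK → JPY → NZD: 1 × 0.51151 ÷ 0.083458 × 14.212 × 0.011480 = 0.999961
Product ≈ 1 (deviation 0.004%, within rounding noise).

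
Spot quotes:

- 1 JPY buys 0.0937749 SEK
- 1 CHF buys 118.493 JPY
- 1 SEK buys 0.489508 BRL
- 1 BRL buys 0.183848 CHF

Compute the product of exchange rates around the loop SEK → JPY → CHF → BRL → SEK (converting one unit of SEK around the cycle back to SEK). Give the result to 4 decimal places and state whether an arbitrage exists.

Around SEK → JPY → CHF → BRL → SEK: 1 ÷ 0.0937749 ÷ 118.493 ÷ 0.183848 ÷ 0.489508 = 1.000005
Product ≈ 1 (deviation 0.000%, within rounding noise).

1.0000 (no arbitrage)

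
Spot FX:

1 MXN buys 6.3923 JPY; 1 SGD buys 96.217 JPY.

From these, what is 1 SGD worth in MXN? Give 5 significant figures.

1 SGD × 96.217 = 96.217 JPY
96.217 JPY ÷ 6.3923 = 15.052 MXN

SGD/MXN = 15.052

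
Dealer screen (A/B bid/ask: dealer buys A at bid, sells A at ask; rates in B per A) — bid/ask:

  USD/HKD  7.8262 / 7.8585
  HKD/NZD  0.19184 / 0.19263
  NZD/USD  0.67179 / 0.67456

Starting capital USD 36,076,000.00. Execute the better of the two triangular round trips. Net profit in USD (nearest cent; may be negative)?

Best loop USD → HKD → NZD → USD:
USD 36,076,000.00 × 7.8262 (sell USD at bid) = HKD 282,337,991.20
HKD 282,337,991.20 × 0.19184 (sell HKD at bid) = NZD 54,163,720.23
NZD 54,163,720.23 × 0.67179 (sell NZD at bid) = USD 36,386,645.61

Net profit: USD 310,645.61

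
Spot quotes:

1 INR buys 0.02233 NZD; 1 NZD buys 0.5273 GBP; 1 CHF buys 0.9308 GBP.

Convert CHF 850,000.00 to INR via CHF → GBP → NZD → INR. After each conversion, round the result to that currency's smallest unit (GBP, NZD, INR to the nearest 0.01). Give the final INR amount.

CHF 850,000.00 × 0.9308 = GBP 791,180.00
GBP 791,180.00 ÷ 0.5273 = NZD 1,500,436.18
NZD 1,500,436.18 ÷ 0.02233 = INR 67,193,738.47

INR 67,193,738.47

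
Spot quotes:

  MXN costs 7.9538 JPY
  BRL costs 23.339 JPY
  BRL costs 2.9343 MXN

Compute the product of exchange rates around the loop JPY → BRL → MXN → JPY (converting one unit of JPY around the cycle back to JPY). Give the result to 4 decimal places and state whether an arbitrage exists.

1.0000 (no arbitrage)

Around JPY → BRL → MXN → JPY: 1 ÷ 23.339 × 2.9343 × 7.9538 = 0.999993
Product ≈ 1 (deviation 0.001%, within rounding noise).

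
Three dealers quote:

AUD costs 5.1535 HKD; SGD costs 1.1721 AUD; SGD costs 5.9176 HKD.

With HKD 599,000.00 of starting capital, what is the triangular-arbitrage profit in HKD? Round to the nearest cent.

Profit: HKD 12,432.00

Profitable loop is HKD → SGD → AUD → HKD:
HKD 599,000.00 ÷ 5.9176 = SGD 101,223.47
SGD 101,223.47 × 1.1721 = AUD 118,644.03
AUD 118,644.03 × 5.1535 = HKD 611,432.00
Profit = HKD 611,432.00 − HKD 599,000.00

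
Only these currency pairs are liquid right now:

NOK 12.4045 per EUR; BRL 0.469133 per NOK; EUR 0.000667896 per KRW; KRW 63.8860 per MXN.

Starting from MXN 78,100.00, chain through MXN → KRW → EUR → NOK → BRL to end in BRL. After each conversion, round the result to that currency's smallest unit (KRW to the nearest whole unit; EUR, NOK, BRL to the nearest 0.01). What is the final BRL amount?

MXN 78,100.00 × 63.8860 = KRW 4,989,497
KRW 4,989,497 × 0.000667896 = EUR 3,332.47
EUR 3,332.47 × 12.4045 = NOK 41,337.62
NOK 41,337.62 × 0.469133 = BRL 19,392.84

BRL 19,392.84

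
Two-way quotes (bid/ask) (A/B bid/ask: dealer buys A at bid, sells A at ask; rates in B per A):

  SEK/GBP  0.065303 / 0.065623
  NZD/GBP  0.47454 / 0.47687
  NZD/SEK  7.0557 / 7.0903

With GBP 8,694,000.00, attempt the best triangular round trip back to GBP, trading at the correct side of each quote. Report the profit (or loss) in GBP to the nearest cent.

Net profit: GBP 172,899.17

Best loop GBP → SEK → NZD → GBP:
GBP 8,694,000.00 ÷ 0.065623 (buy SEK at ask) = SEK 132,484,037.61
SEK 132,484,037.61 ÷ 7.0903 (buy NZD at ask) = NZD 18,685,251.34
NZD 18,685,251.34 × 0.47454 (sell NZD at bid) = GBP 8,866,899.17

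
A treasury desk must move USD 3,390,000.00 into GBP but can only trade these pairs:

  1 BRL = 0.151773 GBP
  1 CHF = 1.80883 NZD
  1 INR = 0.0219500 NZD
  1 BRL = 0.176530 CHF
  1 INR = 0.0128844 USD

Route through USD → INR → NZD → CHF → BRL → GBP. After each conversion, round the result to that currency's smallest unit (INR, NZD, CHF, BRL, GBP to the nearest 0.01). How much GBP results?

GBP 2,745,037.42

USD 3,390,000.00 ÷ 0.0128844 = INR 263,108,875.85
INR 263,108,875.85 × 0.0219500 = NZD 5,775,239.82
NZD 5,775,239.82 ÷ 1.80883 = CHF 3,192,804.09
CHF 3,192,804.09 ÷ 0.176530 = BRL 18,086,467.40
BRL 18,086,467.40 × 0.151773 = GBP 2,745,037.42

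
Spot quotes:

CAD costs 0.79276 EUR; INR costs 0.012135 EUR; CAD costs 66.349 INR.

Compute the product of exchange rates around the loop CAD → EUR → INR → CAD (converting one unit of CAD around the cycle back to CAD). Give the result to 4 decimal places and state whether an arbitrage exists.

0.9846 (arbitrage exists)

Around CAD → EUR → INR → CAD: 1 × 0.79276 ÷ 0.012135 ÷ 66.349 = 0.984618
Product < 1; profitable direction is CAD → INR → EUR → CAD.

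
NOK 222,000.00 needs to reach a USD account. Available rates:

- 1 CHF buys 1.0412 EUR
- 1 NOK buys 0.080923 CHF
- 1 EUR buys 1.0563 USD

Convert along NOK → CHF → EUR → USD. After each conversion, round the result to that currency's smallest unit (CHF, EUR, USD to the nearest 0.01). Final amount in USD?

USD 19,758.15

NOK 222,000.00 × 0.080923 = CHF 17,964.91
CHF 17,964.91 × 1.0412 = EUR 18,705.06
EUR 18,705.06 × 1.0563 = USD 19,758.15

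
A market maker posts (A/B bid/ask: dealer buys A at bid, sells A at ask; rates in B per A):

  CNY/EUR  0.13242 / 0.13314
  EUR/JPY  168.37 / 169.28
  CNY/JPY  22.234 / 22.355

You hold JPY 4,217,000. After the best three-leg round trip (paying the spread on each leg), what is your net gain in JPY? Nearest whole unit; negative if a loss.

Net result: JPY -11,214 (no profitable arbitrage after spreads)

Best loop JPY → CNY → EUR → JPY:
JPY 4,217,000 ÷ 22.355 (buy CNY at ask) = CNY 188,637.89
CNY 188,637.89 × 0.13242 (sell CNY at bid) = EUR 24,979.43
EUR 24,979.43 × 168.37 (sell EUR at bid) = JPY 4,205,786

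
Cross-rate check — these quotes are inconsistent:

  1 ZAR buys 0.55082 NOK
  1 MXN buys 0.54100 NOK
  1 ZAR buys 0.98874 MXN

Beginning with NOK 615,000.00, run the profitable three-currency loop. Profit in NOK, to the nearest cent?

Profitable loop is NOK → MXN → ZAR → NOK:
NOK 615,000.00 ÷ 0.54100 = MXN 1,136,783.73
MXN 1,136,783.73 ÷ 0.98874 = ZAR 1,149,729.69
ZAR 1,149,729.69 × 0.55082 = NOK 633,294.11
Profit = NOK 633,294.11 − NOK 615,000.00

Profit: NOK 18,294.11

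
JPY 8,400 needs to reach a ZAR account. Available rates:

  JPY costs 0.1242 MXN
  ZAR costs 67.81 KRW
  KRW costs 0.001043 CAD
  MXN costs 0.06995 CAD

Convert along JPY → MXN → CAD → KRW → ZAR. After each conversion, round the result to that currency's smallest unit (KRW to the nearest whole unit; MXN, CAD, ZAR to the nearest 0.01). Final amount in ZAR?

ZAR 1,031.87

JPY 8,400 × 0.1242 = MXN 1,043.28
MXN 1,043.28 × 0.06995 = CAD 72.98
CAD 72.98 ÷ 0.001043 = KRW 69,971
KRW 69,971 ÷ 67.81 = ZAR 1,031.87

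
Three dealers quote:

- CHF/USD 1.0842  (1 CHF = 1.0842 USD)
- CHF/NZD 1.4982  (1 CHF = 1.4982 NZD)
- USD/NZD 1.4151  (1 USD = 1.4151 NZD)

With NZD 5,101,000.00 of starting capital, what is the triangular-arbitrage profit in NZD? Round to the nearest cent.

Profitable loop is NZD → CHF → USD → NZD:
NZD 5,101,000.00 ÷ 1.4982 = CHF 3,404,752.37
CHF 3,404,752.37 × 1.0842 = USD 3,691,432.52
USD 3,691,432.52 × 1.4151 = NZD 5,223,746.16
Profit = NZD 5,223,746.16 − NZD 5,101,000.00

Profit: NZD 122,746.16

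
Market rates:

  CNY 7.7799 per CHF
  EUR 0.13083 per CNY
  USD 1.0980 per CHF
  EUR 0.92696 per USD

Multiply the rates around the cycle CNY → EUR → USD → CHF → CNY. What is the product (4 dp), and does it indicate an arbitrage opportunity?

1.0000 (no arbitrage)

Around CNY → EUR → USD → CHF → CNY: 1 × 0.13083 ÷ 0.92696 ÷ 1.0980 × 7.7799 = 1.000041
Product ≈ 1 (deviation 0.004%, within rounding noise).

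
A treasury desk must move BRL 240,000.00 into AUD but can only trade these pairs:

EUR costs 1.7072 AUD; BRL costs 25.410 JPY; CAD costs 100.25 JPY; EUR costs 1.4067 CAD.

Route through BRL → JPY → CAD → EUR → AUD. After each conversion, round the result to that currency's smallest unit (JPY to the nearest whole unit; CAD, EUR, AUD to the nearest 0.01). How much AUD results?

BRL 240,000.00 × 25.410 = JPY 6,098,400
JPY 6,098,400 ÷ 100.25 = CAD 60,831.92
CAD 60,831.92 ÷ 1.4067 = EUR 43,244.42
EUR 43,244.42 × 1.7072 = AUD 73,826.87

AUD 73,826.87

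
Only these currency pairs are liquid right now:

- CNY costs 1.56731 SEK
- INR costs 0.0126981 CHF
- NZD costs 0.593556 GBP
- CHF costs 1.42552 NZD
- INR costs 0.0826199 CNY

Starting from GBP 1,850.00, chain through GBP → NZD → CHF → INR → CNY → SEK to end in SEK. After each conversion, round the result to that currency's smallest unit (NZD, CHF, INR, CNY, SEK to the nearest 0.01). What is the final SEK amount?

GBP 1,850.00 ÷ 0.593556 = NZD 3,116.81
NZD 3,116.81 ÷ 1.42552 = CHF 2,186.44
CHF 2,186.44 ÷ 0.0126981 = INR 172,186.39
INR 172,186.39 × 0.0826199 = CNY 14,226.02
CNY 14,226.02 × 1.56731 = SEK 22,296.58

SEK 22,296.58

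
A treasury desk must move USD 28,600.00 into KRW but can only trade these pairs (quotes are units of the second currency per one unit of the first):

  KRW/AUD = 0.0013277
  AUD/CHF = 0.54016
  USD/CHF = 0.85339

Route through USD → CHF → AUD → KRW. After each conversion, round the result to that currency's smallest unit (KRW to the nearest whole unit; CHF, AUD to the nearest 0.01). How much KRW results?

USD 28,600.00 × 0.85339 = CHF 24,406.95
CHF 24,406.95 ÷ 0.54016 = AUD 45,184.67
AUD 45,184.67 ÷ 0.0013277 = KRW 34,032,289

KRW 34,032,289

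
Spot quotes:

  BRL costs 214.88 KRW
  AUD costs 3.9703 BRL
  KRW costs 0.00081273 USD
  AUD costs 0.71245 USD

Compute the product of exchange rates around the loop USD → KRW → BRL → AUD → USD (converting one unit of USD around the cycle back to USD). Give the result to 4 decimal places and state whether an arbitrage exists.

1.0275 (arbitrage exists)

Around USD → KRW → BRL → AUD → USD: 1 ÷ 0.00081273 ÷ 214.88 ÷ 3.9703 × 0.71245 = 1.027516
Product > 1; profitable direction is USD → KRW → BRL → AUD → USD.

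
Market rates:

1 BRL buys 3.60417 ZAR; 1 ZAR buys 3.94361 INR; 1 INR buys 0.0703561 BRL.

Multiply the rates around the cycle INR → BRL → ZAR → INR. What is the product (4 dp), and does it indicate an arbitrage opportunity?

Around INR → BRL → ZAR → INR: 1 × 0.0703561 × 3.60417 × 3.94361 = 1.000002
Product ≈ 1 (deviation 0.000%, within rounding noise).

1.0000 (no arbitrage)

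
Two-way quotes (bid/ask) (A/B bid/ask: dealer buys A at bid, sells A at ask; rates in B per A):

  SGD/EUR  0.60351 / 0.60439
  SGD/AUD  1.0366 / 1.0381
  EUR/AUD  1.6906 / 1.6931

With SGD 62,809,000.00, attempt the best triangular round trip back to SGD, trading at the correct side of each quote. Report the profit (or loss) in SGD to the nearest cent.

Net profit: SGD 816,792.33

Best loop SGD → AUD → EUR → SGD:
SGD 62,809,000.00 × 1.0366 (sell SGD at bid) = AUD 65,107,809.40
AUD 65,107,809.40 ÷ 1.6931 (buy EUR at ask) = EUR 38,454,792.63
EUR 38,454,792.63 ÷ 0.60439 (buy SGD at ask) = SGD 63,625,792.33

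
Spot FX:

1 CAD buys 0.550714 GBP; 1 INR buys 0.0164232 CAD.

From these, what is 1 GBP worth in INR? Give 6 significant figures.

1 GBP ÷ 0.550714 = 1.81582 CAD
1.81582 CAD ÷ 0.0164232 = 110.565 INR

GBP/INR = 110.565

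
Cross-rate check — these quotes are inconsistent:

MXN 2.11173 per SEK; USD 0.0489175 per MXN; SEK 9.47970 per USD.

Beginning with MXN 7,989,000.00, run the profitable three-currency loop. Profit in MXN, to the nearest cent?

Profit: MXN 169,215.71

Profitable loop is MXN → SEK → USD → MXN:
MXN 7,989,000.00 ÷ 2.11173 = SEK 3,783,154.10
SEK 3,783,154.10 ÷ 9.47970 = USD 399,079.52
USD 399,079.52 ÷ 0.0489175 = MXN 8,158,215.71
Profit = MXN 8,158,215.71 − MXN 7,989,000.00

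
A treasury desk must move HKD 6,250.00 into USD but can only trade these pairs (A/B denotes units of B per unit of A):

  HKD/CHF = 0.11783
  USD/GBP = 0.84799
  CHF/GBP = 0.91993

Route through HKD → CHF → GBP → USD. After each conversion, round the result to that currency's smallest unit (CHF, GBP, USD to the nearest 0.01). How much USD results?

HKD 6,250.00 × 0.11783 = CHF 736.44
CHF 736.44 × 0.91993 = GBP 677.47
GBP 677.47 ÷ 0.84799 = USD 798.91

USD 798.91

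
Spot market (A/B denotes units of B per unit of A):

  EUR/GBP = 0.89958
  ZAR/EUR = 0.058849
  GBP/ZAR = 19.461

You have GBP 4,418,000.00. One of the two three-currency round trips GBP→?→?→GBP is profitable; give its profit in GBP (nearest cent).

Profit: GBP 133,659.26

Profitable loop is GBP → ZAR → EUR → GBP:
GBP 4,418,000.00 × 19.461 = ZAR 85,978,698.00
ZAR 85,978,698.00 × 0.058849 = EUR 5,059,760.40
EUR 5,059,760.40 × 0.89958 = GBP 4,551,659.26
Profit = GBP 4,551,659.26 − GBP 4,418,000.00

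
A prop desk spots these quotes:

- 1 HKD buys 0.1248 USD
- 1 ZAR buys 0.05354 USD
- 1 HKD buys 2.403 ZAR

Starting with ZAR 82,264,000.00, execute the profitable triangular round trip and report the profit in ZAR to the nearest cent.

Profitable loop is ZAR → USD → HKD → ZAR:
ZAR 82,264,000.00 × 0.05354 = USD 4,404,414.56
USD 4,404,414.56 ÷ 0.1248 = HKD 35,291,783.33
HKD 35,291,783.33 × 2.403 = ZAR 84,806,155.35
Profit = ZAR 84,806,155.35 − ZAR 82,264,000.00

Profit: ZAR 2,542,155.35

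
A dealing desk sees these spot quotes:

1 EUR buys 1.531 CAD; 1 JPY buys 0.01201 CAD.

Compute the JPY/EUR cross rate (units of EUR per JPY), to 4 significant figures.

1 JPY × 0.01201 = 0.01201 CAD
0.01201 CAD ÷ 1.531 = 0.00784455 EUR

JPY/EUR = 0.007845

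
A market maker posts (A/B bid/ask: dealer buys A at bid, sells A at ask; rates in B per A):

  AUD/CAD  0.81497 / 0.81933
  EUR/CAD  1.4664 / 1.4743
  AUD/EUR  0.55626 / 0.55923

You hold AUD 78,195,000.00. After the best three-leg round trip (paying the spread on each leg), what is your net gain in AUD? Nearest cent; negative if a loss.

Best loop AUD → EUR → CAD → AUD:
AUD 78,195,000.00 × 0.55626 (sell AUD at bid) = EUR 43,496,750.70
EUR 43,496,750.70 × 1.4664 (sell EUR at bid) = CAD 63,783,635.23
CAD 63,783,635.23 ÷ 0.81933 (buy AUD at ask) = AUD 77,848,528.95

Net result: AUD -346,471.05 (no profitable arbitrage after spreads)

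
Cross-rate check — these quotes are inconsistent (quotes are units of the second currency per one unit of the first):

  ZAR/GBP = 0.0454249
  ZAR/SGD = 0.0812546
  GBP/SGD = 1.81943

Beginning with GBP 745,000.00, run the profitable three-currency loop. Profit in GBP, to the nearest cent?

Profitable loop is GBP → SGD → ZAR → GBP:
GBP 745,000.00 × 1.81943 = SGD 1,355,475.35
SGD 1,355,475.35 ÷ 0.0812546 = ZAR 16,681,829.09
ZAR 16,681,829.09 × 0.0454249 = GBP 757,770.42
Profit = GBP 757,770.42 − GBP 745,000.00

Profit: GBP 12,770.42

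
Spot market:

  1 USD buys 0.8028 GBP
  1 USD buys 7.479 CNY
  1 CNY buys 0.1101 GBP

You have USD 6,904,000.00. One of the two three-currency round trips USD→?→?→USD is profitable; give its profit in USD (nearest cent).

Profit: USD 177,483.88

Profitable loop is USD → CNY → GBP → USD:
USD 6,904,000.00 × 7.479 = CNY 51,635,016.00
CNY 51,635,016.00 × 0.1101 = GBP 5,685,015.26
GBP 5,685,015.26 ÷ 0.8028 = USD 7,081,483.88
Profit = USD 7,081,483.88 − USD 6,904,000.00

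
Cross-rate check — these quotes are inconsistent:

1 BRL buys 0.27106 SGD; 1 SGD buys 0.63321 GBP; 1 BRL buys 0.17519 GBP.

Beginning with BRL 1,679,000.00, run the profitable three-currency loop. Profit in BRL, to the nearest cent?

Profit: BRL 34,747.40

Profitable loop is BRL → GBP → SGD → BRL:
BRL 1,679,000.00 × 0.17519 = GBP 294,144.01
GBP 294,144.01 ÷ 0.63321 = SGD 464,528.37
SGD 464,528.37 ÷ 0.27106 = BRL 1,713,747.40
Profit = BRL 1,713,747.40 − BRL 1,679,000.00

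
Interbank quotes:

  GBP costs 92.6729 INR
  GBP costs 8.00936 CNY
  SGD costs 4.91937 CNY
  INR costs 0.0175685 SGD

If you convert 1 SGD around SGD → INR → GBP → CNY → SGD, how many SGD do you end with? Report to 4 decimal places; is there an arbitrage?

1.0000 (no arbitrage)

Around SGD → INR → GBP → CNY → SGD: 1 ÷ 0.0175685 ÷ 92.6729 × 8.00936 ÷ 4.91937 = 1.000002
Product ≈ 1 (deviation 0.000%, within rounding noise).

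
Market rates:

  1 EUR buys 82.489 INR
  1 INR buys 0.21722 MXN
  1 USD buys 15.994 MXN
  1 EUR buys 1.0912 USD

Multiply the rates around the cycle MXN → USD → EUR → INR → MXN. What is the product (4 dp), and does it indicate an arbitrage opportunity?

Around MXN → USD → EUR → INR → MXN: 1 ÷ 15.994 ÷ 1.0912 × 82.489 × 0.21722 = 1.026678
Product > 1; profitable direction is MXN → USD → EUR → INR → MXN.

1.0267 (arbitrage exists)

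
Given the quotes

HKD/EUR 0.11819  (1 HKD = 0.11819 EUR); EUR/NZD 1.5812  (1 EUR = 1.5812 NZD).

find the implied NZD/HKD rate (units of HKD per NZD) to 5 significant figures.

1 NZD ÷ 1.5812 = 0.632431 EUR
0.632431 EUR ÷ 0.11819 = 5.35097 HKD

NZD/HKD = 5.3510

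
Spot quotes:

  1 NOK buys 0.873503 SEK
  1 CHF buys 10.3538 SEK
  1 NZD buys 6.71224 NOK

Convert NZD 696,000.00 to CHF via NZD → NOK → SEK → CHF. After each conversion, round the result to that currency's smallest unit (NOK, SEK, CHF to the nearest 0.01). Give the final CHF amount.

NZD 696,000.00 × 6.71224 = NOK 4,671,719.04
NOK 4,671,719.04 × 0.873503 = SEK 4,080,760.60
SEK 4,080,760.60 ÷ 10.3538 = CHF 394,131.68

CHF 394,131.68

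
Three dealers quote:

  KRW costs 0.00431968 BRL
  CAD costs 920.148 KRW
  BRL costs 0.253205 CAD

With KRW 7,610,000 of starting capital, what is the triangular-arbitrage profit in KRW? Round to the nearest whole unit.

Profit: KRW 48,896

Profitable loop is KRW → BRL → CAD → KRW:
KRW 7,610,000 × 0.00431968 = BRL 32,872.76
BRL 32,872.76 × 0.253205 = CAD 8,323.55
CAD 8,323.55 × 920.148 = KRW 7,658,896
Profit = KRW 7,658,896 − KRW 7,610,000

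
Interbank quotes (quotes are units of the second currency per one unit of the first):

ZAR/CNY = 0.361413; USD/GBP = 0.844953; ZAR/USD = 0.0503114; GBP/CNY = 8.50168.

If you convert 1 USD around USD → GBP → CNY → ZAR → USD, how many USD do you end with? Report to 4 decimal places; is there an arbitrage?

Around USD → GBP → CNY → ZAR → USD: 1 × 0.844953 × 8.50168 ÷ 0.361413 × 0.0503114 = 1.000000
Product ≈ 1 (deviation 0.000%, within rounding noise).

1.0000 (no arbitrage)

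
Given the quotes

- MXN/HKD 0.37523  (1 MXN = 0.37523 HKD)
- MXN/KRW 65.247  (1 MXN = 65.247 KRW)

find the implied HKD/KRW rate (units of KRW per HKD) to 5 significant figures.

HKD/KRW = 173.89

1 HKD ÷ 0.37523 = 2.66503 MXN
2.66503 MXN × 65.247 = 173.885 KRW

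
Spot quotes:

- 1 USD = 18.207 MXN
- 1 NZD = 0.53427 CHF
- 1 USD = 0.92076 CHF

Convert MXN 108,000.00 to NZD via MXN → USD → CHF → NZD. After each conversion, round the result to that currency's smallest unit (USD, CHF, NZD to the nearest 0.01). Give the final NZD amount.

MXN 108,000.00 ÷ 18.207 = USD 5,931.78
USD 5,931.78 × 0.92076 = CHF 5,461.75
CHF 5,461.75 ÷ 0.53427 = NZD 10,222.83

NZD 10,222.83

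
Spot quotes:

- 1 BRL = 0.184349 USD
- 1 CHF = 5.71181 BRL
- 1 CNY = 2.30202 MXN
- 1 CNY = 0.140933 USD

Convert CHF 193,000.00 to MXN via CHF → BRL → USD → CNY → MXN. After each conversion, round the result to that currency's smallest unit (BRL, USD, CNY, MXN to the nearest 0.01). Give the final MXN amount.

CHF 193,000.00 × 5.71181 = BRL 1,102,379.33
BRL 1,102,379.33 × 0.184349 = USD 203,222.53
USD 203,222.53 ÷ 0.140933 = CNY 1,441,979.74
CNY 1,441,979.74 × 2.30202 = MXN 3,319,466.20

MXN 3,319,466.20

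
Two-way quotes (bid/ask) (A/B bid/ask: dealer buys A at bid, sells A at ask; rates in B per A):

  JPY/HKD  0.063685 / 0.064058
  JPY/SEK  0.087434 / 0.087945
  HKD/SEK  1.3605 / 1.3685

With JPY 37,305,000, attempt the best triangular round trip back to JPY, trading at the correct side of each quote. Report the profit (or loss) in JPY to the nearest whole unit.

Best loop JPY → SEK → HKD → JPY:
JPY 37,305,000 × 0.087434 (sell JPY at bid) = SEK 3,261,725.37
SEK 3,261,725.37 ÷ 1.3685 (buy HKD at ask) = HKD 2,383,431.03
HKD 2,383,431.03 ÷ 0.064058 (buy JPY at ask) = JPY 37,207,391

Net result: JPY -97,609 (no profitable arbitrage after spreads)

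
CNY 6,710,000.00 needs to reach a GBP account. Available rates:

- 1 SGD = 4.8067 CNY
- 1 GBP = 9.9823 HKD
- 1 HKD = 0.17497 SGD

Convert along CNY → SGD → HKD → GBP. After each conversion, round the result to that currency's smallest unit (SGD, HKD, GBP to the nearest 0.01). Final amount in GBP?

CNY 6,710,000.00 ÷ 4.8067 = SGD 1,395,968.13
SGD 1,395,968.13 ÷ 0.17497 = HKD 7,978,328.46
HKD 7,978,328.46 ÷ 9.9823 = GBP 799,247.51

GBP 799,247.51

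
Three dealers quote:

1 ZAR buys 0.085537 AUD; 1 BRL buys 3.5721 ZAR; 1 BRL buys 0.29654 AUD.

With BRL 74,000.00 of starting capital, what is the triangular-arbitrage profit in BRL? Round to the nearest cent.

Profitable loop is BRL → ZAR → AUD → BRL:
BRL 74,000.00 × 3.5721 = ZAR 264,335.40
ZAR 264,335.40 × 0.085537 = AUD 22,610.46
AUD 22,610.46 ÷ 0.29654 = BRL 76,247.58
Profit = BRL 76,247.58 − BRL 74,000.00

Profit: BRL 2,247.58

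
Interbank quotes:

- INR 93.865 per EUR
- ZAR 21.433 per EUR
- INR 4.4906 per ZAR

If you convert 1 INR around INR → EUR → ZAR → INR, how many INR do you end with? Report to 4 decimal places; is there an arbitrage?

Around INR → EUR → ZAR → INR: 1 ÷ 93.865 × 21.433 × 4.4906 = 1.025377
Product > 1; profitable direction is INR → EUR → ZAR → INR.

1.0254 (arbitrage exists)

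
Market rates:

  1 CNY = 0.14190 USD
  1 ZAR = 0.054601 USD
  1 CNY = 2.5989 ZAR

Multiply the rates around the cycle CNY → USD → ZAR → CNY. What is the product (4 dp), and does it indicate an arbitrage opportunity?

Around CNY → USD → ZAR → CNY: 1 × 0.14190 ÷ 0.054601 ÷ 2.5989 = 0.999982
Product ≈ 1 (deviation 0.002%, within rounding noise).

1.0000 (no arbitrage)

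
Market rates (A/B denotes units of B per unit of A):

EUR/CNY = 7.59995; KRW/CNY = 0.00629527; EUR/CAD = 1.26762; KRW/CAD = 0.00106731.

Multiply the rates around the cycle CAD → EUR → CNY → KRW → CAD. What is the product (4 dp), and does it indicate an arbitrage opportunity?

Around CAD → EUR → CNY → KRW → CAD: 1 ÷ 1.26762 × 7.59995 ÷ 0.00629527 × 0.00106731 = 1.016478
Product > 1; profitable direction is CAD → EUR → CNY → KRW → CAD.

1.0165 (arbitrage exists)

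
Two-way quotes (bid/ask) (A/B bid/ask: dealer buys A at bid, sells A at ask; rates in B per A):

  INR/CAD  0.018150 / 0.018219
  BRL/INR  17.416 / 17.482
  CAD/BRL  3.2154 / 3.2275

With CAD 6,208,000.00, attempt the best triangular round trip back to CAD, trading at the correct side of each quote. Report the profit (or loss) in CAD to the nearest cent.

Best loop CAD → BRL → INR → CAD:
CAD 6,208,000.00 × 3.2154 (sell CAD at bid) = BRL 19,961,203.20
BRL 19,961,203.20 × 17.416 (sell BRL at bid) = INR 347,644,314.93
INR 347,644,314.93 × 0.018150 (sell INR at bid) = CAD 6,309,744.32

Net profit: CAD 101,744.32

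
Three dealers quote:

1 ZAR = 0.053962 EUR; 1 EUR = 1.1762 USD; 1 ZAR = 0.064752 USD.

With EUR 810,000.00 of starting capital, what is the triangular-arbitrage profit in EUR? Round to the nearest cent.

Profit: EUR 16,359.44

Profitable loop is EUR → ZAR → USD → EUR:
EUR 810,000.00 ÷ 0.053962 = ZAR 15,010,562.99
ZAR 15,010,562.99 × 0.064752 = USD 971,963.97
USD 971,963.97 ÷ 1.1762 = EUR 826,359.44
Profit = EUR 826,359.44 − EUR 810,000.00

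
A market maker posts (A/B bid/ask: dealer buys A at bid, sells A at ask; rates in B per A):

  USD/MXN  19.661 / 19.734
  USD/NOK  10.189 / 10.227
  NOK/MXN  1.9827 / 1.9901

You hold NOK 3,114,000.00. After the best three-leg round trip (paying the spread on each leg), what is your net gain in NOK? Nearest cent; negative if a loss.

Net profit: NOK 73,807.24

Best loop NOK → MXN → USD → NOK:
NOK 3,114,000.00 × 1.9827 (sell NOK at bid) = MXN 6,174,127.80
MXN 6,174,127.80 ÷ 19.734 (buy USD at ask) = USD 312,867.53
USD 312,867.53 × 10.189 (sell USD at bid) = NOK 3,187,807.24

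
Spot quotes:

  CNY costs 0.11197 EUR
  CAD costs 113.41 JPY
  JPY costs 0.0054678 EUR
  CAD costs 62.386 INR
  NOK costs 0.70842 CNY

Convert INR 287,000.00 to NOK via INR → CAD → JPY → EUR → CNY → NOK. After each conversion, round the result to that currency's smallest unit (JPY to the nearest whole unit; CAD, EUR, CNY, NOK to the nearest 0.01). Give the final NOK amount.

NOK 35,963.89

INR 287,000.00 ÷ 62.386 = CAD 4,600.39
CAD 4,600.39 × 113.41 = JPY 521,730
JPY 521,730 × 0.0054678 = EUR 2,852.72
EUR 2,852.72 ÷ 0.11197 = CNY 25,477.54
CNY 25,477.54 ÷ 0.70842 = NOK 35,963.89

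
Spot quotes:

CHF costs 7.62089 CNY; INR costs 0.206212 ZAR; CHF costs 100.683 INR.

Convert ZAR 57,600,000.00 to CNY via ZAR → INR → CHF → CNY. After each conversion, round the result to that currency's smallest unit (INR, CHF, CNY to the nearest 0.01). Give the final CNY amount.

ZAR 57,600,000.00 ÷ 0.206212 = INR 279,324,190.64
INR 279,324,190.64 ÷ 100.683 = CHF 2,774,293.48
CHF 2,774,293.48 × 7.62089 = CNY 21,142,585.44

CNY 21,142,585.44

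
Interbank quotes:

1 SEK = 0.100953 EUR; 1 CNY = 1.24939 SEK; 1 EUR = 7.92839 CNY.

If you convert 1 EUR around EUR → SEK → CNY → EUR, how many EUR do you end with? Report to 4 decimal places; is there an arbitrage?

Around EUR → SEK → CNY → EUR: 1 ÷ 0.100953 ÷ 1.24939 ÷ 7.92839 = 0.999995
Product ≈ 1 (deviation 0.001%, within rounding noise).

1.0000 (no arbitrage)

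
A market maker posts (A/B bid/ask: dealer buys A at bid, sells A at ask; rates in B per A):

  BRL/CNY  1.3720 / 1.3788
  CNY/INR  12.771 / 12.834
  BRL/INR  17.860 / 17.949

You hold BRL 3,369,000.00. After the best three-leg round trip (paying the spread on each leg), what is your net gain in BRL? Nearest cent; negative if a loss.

Best loop BRL → INR → CNY → BRL:
BRL 3,369,000.00 × 17.860 (sell BRL at bid) = INR 60,170,340.00
INR 60,170,340.00 ÷ 12.834 (buy CNY at ask) = CNY 4,688,354.37
CNY 4,688,354.37 ÷ 1.3788 (buy BRL at ask) = BRL 3,400,315.04

Net profit: BRL 31,315.04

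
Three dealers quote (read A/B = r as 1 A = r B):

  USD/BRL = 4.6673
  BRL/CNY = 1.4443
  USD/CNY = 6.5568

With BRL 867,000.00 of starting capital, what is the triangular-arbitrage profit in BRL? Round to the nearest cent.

Profitable loop is BRL → CNY → USD → BRL:
BRL 867,000.00 × 1.4443 = CNY 1,252,208.10
CNY 1,252,208.10 ÷ 6.5568 = USD 190,978.54
USD 190,978.54 × 4.6673 = BRL 891,354.15
Profit = BRL 891,354.15 − BRL 867,000.00

Profit: BRL 24,354.15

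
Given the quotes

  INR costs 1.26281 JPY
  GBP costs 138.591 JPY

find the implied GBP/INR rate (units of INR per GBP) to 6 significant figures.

GBP/INR = 109.748

1 GBP × 138.591 = 138.591 JPY
138.591 JPY ÷ 1.26281 = 109.748 INR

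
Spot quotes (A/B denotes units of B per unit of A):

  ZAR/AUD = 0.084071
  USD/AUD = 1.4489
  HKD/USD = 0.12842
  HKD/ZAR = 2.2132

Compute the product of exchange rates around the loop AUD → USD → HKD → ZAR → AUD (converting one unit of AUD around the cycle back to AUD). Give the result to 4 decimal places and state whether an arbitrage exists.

1.0000 (no arbitrage)

Around AUD → USD → HKD → ZAR → AUD: 1 ÷ 1.4489 ÷ 0.12842 × 2.2132 × 0.084071 = 0.999990
Product ≈ 1 (deviation 0.001%, within rounding noise).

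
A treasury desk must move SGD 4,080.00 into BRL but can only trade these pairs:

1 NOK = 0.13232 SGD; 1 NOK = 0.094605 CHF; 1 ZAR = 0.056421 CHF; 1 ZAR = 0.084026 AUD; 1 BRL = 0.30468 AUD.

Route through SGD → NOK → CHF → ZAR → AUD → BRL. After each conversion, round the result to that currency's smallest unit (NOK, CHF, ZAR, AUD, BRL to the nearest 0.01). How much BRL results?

SGD 4,080.00 ÷ 0.13232 = NOK 30,834.34
NOK 30,834.34 × 0.094605 = CHF 2,917.08
CHF 2,917.08 ÷ 0.056421 = ZAR 51,702.03
ZAR 51,702.03 × 0.084026 = AUD 4,344.31
AUD 4,344.31 ÷ 0.30468 = BRL 14,258.60

BRL 14,258.60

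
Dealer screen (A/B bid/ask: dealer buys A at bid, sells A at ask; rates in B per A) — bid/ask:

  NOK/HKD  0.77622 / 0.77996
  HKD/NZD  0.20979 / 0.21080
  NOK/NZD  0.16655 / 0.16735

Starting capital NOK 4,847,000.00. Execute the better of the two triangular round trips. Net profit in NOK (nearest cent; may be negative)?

Net profit: NOK 62,923.43

Best loop NOK → NZD → HKD → NOK:
NOK 4,847,000.00 × 0.16655 (sell NOK at bid) = NZD 807,267.85
NZD 807,267.85 ÷ 0.21080 (buy HKD at ask) = HKD 3,829,543.88
HKD 3,829,543.88 ÷ 0.77996 (buy NOK at ask) = NOK 4,909,923.43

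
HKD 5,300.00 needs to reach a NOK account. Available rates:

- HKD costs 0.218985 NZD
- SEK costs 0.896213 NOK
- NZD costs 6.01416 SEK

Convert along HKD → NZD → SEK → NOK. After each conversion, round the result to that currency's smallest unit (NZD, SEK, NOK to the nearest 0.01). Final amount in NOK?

NOK 6,255.70

HKD 5,300.00 × 0.218985 = NZD 1,160.62
NZD 1,160.62 × 6.01416 = SEK 6,980.15
SEK 6,980.15 × 0.896213 = NOK 6,255.70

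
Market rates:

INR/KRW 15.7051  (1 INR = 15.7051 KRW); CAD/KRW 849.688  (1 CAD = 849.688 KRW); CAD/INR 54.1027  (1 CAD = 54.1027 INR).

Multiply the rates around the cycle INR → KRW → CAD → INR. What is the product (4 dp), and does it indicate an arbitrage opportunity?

Around INR → KRW → CAD → INR: 1 × 15.7051 ÷ 849.688 × 54.1027 = 1.000000
Product ≈ 1 (deviation 0.000%, within rounding noise).

1.0000 (no arbitrage)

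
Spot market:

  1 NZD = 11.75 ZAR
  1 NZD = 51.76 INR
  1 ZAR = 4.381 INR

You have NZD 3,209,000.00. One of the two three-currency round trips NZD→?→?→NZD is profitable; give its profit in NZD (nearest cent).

Profitable loop is NZD → INR → ZAR → NZD:
NZD 3,209,000.00 × 51.76 = INR 166,097,840.00
INR 166,097,840.00 ÷ 4.381 = ZAR 37,913,225.29
ZAR 37,913,225.29 ÷ 11.75 = NZD 3,226,657.47
Profit = NZD 3,226,657.47 − NZD 3,209,000.00

Profit: NZD 17,657.47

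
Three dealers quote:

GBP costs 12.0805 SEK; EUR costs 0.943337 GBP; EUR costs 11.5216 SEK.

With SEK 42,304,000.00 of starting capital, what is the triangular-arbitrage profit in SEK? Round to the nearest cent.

Profit: SEK 466,314.97

Profitable loop is SEK → GBP → EUR → SEK:
SEK 42,304,000.00 ÷ 12.0805 = GBP 3,501,841.81
GBP 3,501,841.81 ÷ 0.943337 = EUR 3,712,185.37
EUR 3,712,185.37 × 11.5216 = SEK 42,770,314.97
Profit = SEK 42,770,314.97 − SEK 42,304,000.00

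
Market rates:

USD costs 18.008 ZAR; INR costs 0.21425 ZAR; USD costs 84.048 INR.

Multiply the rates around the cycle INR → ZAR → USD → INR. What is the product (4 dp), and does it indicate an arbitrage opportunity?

1.0000 (no arbitrage)

Around INR → ZAR → USD → INR: 1 × 0.21425 ÷ 18.008 × 84.048 = 0.999960
Product ≈ 1 (deviation 0.004%, within rounding noise).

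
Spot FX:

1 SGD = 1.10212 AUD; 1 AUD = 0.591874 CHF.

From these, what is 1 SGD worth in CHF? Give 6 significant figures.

1 SGD × 1.10212 = 1.10212 AUD
1.10212 AUD × 0.591874 = 0.652316 CHF

SGD/CHF = 0.652316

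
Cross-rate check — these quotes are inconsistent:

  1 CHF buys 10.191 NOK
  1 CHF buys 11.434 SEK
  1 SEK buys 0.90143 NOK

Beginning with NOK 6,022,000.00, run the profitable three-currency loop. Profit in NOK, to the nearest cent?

Profit: NOK 68,516.79

Profitable loop is NOK → CHF → SEK → NOK:
NOK 6,022,000.00 ÷ 10.191 = CHF 590,913.55
CHF 590,913.55 × 11.434 = SEK 6,756,505.54
SEK 6,756,505.54 × 0.90143 = NOK 6,090,516.79
Profit = NOK 6,090,516.79 − NOK 6,022,000.00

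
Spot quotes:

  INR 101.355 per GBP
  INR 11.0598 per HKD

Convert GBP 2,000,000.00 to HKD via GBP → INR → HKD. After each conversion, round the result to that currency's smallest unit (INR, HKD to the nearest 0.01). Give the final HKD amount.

HKD 18,328,541.20

GBP 2,000,000.00 × 101.355 = INR 202,710,000.00
INR 202,710,000.00 ÷ 11.0598 = HKD 18,328,541.20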